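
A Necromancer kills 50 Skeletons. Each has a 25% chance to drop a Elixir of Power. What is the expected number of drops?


Expected drops = kills * (drop_rate / 100)
= 50 * (25 / 100)
= 50 * 0.25
= 12.5

12.5 drops


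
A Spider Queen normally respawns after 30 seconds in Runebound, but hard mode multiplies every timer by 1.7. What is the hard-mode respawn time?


Respawn time = base * multiplier
= 30 * 1.7
= 51.0 seconds

51.0 seconds


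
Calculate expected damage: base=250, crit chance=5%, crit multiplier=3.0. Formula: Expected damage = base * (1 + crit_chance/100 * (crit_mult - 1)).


E[dmg] = base * (1 + crit_chance * (crit_mult - 1))
cc as decimal = 5/100 = 0.05
cm - 1 = 3.0 - 1 = 2.0
Bonus factor = 0.05 * 2.0 = 0.1
Total multiplier = 1 + 0.1 = 1.1
Expected damage = 250 * 1.1 = 275.00

275.00 damage


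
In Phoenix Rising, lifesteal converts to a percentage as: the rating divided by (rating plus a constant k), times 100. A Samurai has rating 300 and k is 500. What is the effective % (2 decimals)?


effective% = rating / (rating + k) * 100
= 300 / (300 + 500) * 100
= 300 / 800 * 100
= 0.375 * 100
= 37.50%

37.50%


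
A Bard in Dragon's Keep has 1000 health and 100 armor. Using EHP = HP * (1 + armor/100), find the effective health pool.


EHP = 1000 * (1 + 100/100)
= 1000 * (1 + 1.0)
= 1000 * 2.0
= 2000.0

2000.0 EHP


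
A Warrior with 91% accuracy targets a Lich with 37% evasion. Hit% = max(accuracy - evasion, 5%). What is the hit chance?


accuracy - evasion = 91 - 37 = 54
Apply floor: max(54, 5) = 54
Hit chance = 54%

54%


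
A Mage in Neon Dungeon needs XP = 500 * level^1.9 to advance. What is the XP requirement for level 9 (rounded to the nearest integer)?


XP = 500 * level^1.9
Substitute level = 9:
XP = 500 * 9^1.9
= 500 * 65.0221
= 32511

32511 XP


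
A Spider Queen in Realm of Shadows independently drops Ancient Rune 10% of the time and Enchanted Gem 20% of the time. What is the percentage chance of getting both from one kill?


For independent events, P(both) = P(A) * P(B)
= 10% * 20%
= 200 / 100 %
= 2.0%

2.0%


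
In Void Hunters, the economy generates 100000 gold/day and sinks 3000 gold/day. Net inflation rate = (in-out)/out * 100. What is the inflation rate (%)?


Net gold = 100000 - 3000 = 97000
Inflation rate = net / sunk * 100 = 97000 / 3000 * 100
= 32.333333 * 100
= 3233.33%

3233.33%


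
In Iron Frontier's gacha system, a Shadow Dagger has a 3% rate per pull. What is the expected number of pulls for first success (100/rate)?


Expected pulls for a geometric distribution = 1/p = 100 / rate%
= 100 / 3
= 33.33

33.33 pulls


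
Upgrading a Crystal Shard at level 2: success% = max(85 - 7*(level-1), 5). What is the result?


raw_rate = 85 - 7 * (2 - 1)
= 85 - 7 * 1
= 85 - 7
= 78
Apply floor: max(78, 5) = 78%

78%


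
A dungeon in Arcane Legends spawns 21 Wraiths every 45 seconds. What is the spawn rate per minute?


Spawns per minute = count * (60 / interval)
= 21 * (60 / 45)
= 21 * 1.3333
= 28.0

28.0 per minute


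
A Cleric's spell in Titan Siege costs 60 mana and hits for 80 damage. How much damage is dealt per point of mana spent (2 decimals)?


Efficiency = damage / mana
= 80 / 60
= 1.33

1.33 dmg/mana


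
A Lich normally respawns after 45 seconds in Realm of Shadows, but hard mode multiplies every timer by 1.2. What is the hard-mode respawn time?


Respawn time = base * multiplier
= 45 * 1.2
= 54.0 seconds

54.0 seconds


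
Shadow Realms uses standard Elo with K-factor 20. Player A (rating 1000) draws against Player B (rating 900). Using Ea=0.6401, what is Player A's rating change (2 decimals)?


Elo update: delta = K * (S - Ea), where S = 0.5 (draws)
S - Ea = 0.5 - 0.6401 = -0.1401
Rating change = 20 * -0.1401
= -2.80

-2.80 rating points


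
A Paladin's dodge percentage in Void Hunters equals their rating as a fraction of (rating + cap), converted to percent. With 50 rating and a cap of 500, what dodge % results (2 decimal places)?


dodge% = 50 / (50 + 500) * 100
= 50 / 550 * 100
= 0.090909 * 100
= 9.09%

9.09%


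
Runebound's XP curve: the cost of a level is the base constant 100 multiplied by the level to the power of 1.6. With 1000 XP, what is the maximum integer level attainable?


XP = 100 * level^1.6, so level = (XP / 100)^(1/1.6)
= (1000 / 100)^(1/1.6)
= 10.0^0.625
= 4.217
Floor: level = 4

level 4


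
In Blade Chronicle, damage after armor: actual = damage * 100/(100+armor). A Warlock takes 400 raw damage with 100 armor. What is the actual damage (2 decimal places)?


actual = 400 * 100 / (100 + 100)
= 400 * 100 / 200
= 40000 / 200
= 200.00

200.00 damage


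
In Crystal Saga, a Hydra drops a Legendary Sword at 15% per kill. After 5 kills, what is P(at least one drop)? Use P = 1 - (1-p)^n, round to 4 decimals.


P(at least one) = 1 - P(none) = 1 - (1-p)^n
p = 15/100 = 0.15
1 - p = 0.85
(1 - p)^5 = 0.85^5 = 0.443705
P(at least one) = 1 - 0.443705 = 0.5563

0.5563


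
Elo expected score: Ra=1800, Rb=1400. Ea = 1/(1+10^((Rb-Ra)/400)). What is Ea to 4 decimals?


Elo expected score: Ea = 1/(1 + 10^((Rb-Ra)/400))
Rb - Ra = 1400 - 1800 = -400
(Rb-Ra)/400 = -400/400 = -1.0
10^-1.0 = 0.1
Ea = 1/(1 + 0.1) = 1/1.1 = 0.9091

0.9091


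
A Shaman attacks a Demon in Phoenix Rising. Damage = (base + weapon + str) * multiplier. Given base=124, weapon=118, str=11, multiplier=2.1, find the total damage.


Sum base + weapon + str = 124 + 118 + 11 = 253
Multiply by 2.1:
253 * 2.1 = 531.3

531.3 damage


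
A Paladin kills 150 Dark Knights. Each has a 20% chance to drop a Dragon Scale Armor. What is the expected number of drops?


Expected drops = kills * (drop_rate / 100)
= 150 * (20 / 100)
= 150 * 0.2
= 30.0

30.0 drops


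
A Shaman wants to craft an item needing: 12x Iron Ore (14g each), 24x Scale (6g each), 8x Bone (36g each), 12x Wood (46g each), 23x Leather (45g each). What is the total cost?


Cost breakdown:
  Iron Ore: 12 * 14 = 168
  Scale: 24 * 6 = 144
  Bone: 8 * 36 = 288
  Wood: 12 * 46 = 552
  Leather: 23 * 45 = 1035
Total = 168 + 144 + 288 + 552 + 1035 = 2187

2187 gold


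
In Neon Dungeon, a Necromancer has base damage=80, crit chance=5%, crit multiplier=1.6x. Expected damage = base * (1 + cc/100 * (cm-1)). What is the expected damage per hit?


E[dmg] = base * (1 + crit_chance * (crit_mult - 1))
cc as decimal = 5/100 = 0.05
cm - 1 = 1.6 - 1 = 0.6
Bonus factor = 0.05 * 0.6 = 0.03
Total multiplier = 1 + 0.03 = 1.03
Expected damage = 80 * 1.03 = 82.40

82.40 damage


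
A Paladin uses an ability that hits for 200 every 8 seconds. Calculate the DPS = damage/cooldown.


DPS = damage / cooldown
= 200 / 8
= 25.00

25.00 DPS


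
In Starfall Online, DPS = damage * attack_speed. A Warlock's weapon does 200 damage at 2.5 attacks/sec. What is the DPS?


DPS = damage * attack_speed
= 200 * 2.5
= 500.0

500.0 DPS


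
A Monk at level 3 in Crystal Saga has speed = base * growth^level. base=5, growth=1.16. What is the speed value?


value = base * growth^level
= 5 * 1.16^3
= 5 * 1.560896
= 7.80

7.80 speed


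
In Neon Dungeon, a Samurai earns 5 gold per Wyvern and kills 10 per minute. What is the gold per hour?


Gold per minute = 5 * 10 = 50
Gold per hour = 50 * 60 = 3000

3000 gold/hour


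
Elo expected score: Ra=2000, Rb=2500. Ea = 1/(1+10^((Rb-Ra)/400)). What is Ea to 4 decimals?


Elo expected score: Ea = 1/(1 + 10^((Rb-Ra)/400))
Rb - Ra = 2500 - 2000 = 500
(Rb-Ra)/400 = 500/400 = 1.25
10^1.25 = 17.782794
Ea = 1/(1 + 17.782794) = 1/18.782794 = 0.0532

0.0532


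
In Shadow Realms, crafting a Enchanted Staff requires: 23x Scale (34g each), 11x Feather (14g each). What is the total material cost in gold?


Cost breakdown:
  Scale: 23 * 34 = 782
  Feather: 11 * 14 = 154
Total = 782 + 154 = 936

936 gold


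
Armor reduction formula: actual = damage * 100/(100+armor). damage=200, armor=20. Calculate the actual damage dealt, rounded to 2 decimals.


actual = 200 * 100 / (100 + 20)
= 200 * 100 / 120
= 20000 / 120
= 166.67

166.67 damage


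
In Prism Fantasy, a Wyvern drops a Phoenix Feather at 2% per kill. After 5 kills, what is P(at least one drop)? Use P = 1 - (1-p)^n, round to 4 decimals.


P(at least one) = 1 - P(none) = 1 - (1-p)^n
p = 2/100 = 0.02
1 - p = 0.98
(1 - p)^5 = 0.98^5 = 0.903921
P(at least one) = 1 - 0.903921 = 0.0961

0.0961


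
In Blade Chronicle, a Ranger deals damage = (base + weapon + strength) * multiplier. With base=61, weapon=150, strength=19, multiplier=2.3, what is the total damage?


Sum base + weapon + str = 61 + 150 + 19 = 230
Multiply by 2.3:
230 * 2.3 = 529.0

529.0 damage


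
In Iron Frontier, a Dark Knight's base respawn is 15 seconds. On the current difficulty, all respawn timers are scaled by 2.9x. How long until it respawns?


Respawn time = base * multiplier
= 15 * 2.9
= 43.5 seconds

43.5 seconds


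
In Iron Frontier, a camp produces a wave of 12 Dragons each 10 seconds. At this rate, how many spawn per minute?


Spawns per minute = count * (60 / interval)
= 12 * (60 / 10)
= 12 * 6.0
= 72.0

72.0 per minute


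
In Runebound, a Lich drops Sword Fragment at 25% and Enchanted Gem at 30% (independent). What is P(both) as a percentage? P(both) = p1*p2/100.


For independent events, P(both) = P(A) * P(B)
= 25% * 30%
= 750 / 100 %
= 7.5%

7.5%


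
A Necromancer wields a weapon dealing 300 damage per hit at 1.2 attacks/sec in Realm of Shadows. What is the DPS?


DPS = damage * attack_speed
= 300 * 1.2
= 360.0

360.0 DPS


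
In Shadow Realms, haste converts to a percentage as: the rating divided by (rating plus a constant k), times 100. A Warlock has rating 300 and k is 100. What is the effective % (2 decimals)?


effective% = rating / (rating + k) * 100
= 300 / (300 + 100) * 100
= 300 / 400 * 100
= 0.75 * 100
= 75.00%

75.00%


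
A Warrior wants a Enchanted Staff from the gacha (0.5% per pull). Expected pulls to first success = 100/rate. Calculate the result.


Expected pulls for a geometric distribution = 1/p = 100 / rate%
= 100 / 0.5
= 200.0

200.0 pulls


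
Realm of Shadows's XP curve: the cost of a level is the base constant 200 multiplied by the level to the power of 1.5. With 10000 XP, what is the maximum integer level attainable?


XP = 200 * level^1.5, so level = (XP / 200)^(1/1.5)
= (10000 / 200)^(1/1.5)
= 50.0^0.6667
= 13.5721
Floor: level = 13

level 13


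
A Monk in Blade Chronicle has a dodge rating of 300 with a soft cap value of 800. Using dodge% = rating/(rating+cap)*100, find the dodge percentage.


dodge% = 300 / (300 + 800) * 100
= 300 / 1100 * 100
= 0.272727 * 100
= 27.27%

27.27%


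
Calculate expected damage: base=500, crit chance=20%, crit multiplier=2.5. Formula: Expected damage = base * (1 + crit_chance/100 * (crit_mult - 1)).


E[dmg] = base * (1 + crit_chance * (crit_mult - 1))
cc as decimal = 20/100 = 0.2
cm - 1 = 2.5 - 1 = 1.5
Bonus factor = 0.2 * 1.5 = 0.3
Total multiplier = 1 + 0.3 = 1.3
Expected damage = 500 * 1.3 = 650.00

650.00 damage


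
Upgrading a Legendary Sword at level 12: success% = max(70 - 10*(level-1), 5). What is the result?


raw_rate = 70 - 10 * (12 - 1)
= 70 - 10 * 11
= 70 - 110
= -40
Apply floor: max(-40, 5) = 5%

5%


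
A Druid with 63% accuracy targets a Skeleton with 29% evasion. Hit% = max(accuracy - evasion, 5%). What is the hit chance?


accuracy - evasion = 63 - 29 = 34
Apply floor: max(34, 5) = 34
Hit chance = 34%

34%


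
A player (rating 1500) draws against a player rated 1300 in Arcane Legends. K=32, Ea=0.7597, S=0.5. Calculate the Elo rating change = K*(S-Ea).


Elo update: delta = K * (S - Ea), where S = 0.5 (draws)
S - Ea = 0.5 - 0.7597 = -0.2597
Rating change = 32 * -0.2597
= -8.31

-8.31 rating points


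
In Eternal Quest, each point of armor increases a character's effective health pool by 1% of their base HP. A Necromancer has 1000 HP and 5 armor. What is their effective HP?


EHP = 1000 * (1 + 5/100)
= 1000 * (1 + 0.05)
= 1000 * 1.05
= 1050.0

1050.0 EHP


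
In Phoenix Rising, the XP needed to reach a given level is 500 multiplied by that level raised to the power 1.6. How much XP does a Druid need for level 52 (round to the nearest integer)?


XP = 500 * level^1.6
Substitute level = 52:
XP = 500 * 52^1.6
= 500 * 556.6797
= 278340

278340 XP


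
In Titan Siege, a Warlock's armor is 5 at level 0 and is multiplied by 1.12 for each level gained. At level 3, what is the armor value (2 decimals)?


value = base * growth^level
= 5 * 1.12^3
= 5 * 1.404928
= 7.02

7.02 armor


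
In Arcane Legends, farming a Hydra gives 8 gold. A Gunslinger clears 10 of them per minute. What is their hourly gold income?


Gold per minute = 8 * 10 = 80
Gold per hour = 80 * 60 = 4800

4800 gold/hour


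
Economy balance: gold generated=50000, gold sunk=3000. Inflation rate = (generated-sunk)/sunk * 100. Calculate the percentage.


Net gold = 50000 - 3000 = 47000
Inflation rate = net / sunk * 100 = 47000 / 3000 * 100
= 15.666667 * 100
= 1566.67%

1566.67%


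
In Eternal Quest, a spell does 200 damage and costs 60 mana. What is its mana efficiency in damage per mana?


Efficiency = damage / mana
= 200 / 60
= 3.33

3.33 dmg/mana


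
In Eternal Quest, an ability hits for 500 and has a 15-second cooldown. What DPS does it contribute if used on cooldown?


DPS = damage / cooldown
= 500 / 15
= 33.33

33.33 DPS


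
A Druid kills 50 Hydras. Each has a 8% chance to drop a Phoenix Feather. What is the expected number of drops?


Expected drops = kills * (drop_rate / 100)
= 50 * (8 / 100)
= 50 * 0.08
= 4.0

4.0 drops


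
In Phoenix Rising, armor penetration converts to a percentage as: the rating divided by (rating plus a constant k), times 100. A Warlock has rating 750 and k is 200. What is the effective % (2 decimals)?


effective% = rating / (rating + k) * 100
= 750 / (750 + 200) * 100
= 750 / 950 * 100
= 0.789474 * 100
= 78.95%

78.95%


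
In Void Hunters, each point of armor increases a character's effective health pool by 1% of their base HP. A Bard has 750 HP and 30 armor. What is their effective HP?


EHP = 750 * (1 + 30/100)
= 750 * (1 + 0.3)
= 750 * 1.3
= 975.0

975.0 EHP


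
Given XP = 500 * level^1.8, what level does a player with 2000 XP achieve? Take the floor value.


XP = 500 * level^1.8, so level = (XP / 500)^(1/1.8)
= (2000 / 500)^(1/1.8)
= 4.0^0.5556
= 2.1601
Floor: level = 2

level 2


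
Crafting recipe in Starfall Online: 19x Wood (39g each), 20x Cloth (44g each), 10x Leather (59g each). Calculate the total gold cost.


Cost breakdown:
  Wood: 19 * 39 = 741
  Cloth: 20 * 44 = 880
  Leather: 10 * 59 = 590
Total = 741 + 880 + 590 = 2211

2211 gold


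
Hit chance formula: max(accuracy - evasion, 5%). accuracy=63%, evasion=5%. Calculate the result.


accuracy - evasion = 63 - 5 = 58
Apply floor: max(58, 5) = 58
Hit chance = 58%

58%


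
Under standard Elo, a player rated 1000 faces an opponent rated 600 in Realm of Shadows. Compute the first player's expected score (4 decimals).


Elo expected score: Ea = 1/(1 + 10^((Rb-Ra)/400))
Rb - Ra = 600 - 1000 = -400
(Rb-Ra)/400 = -400/400 = -1.0
10^-1.0 = 0.1
Ea = 1/(1 + 0.1) = 1/1.1 = 0.9091

0.9091


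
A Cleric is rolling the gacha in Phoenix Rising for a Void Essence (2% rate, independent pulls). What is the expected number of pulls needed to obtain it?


Expected pulls for a geometric distribution = 1/p = 100 / rate%
= 100 / 2
= 50.0

50.0 pulls


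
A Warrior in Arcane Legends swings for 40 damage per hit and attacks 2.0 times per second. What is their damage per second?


DPS = damage * attack_speed
= 40 * 2.0
= 80.0

80.0 DPS


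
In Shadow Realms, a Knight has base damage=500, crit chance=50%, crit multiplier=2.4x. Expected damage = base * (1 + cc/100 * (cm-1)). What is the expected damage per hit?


E[dmg] = base * (1 + crit_chance * (crit_mult - 1))
cc as decimal = 50/100 = 0.5
cm - 1 = 2.4 - 1 = 1.4
Bonus factor = 0.5 * 1.4 = 0.7
Total multiplier = 1 + 0.7 = 1.7
Expected damage = 500 * 1.7 = 850.00

850.00 damage


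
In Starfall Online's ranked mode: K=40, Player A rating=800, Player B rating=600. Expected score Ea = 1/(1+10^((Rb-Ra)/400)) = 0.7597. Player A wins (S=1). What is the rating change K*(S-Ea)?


Elo update: delta = K * (S - Ea), where S = 1 (wins)
S - Ea = 1 - 0.7597 = 0.2403
Rating change = 40 * 0.2403
= 9.61

9.61 rating points


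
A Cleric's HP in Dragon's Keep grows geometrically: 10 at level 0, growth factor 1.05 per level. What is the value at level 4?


value = base * growth^level
= 10 * 1.05^4
= 10 * 1.215506
= 12.16

12.16 HP


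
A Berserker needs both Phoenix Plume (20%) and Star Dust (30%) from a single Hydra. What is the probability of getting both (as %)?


For independent events, P(both) = P(A) * P(B)
= 20% * 30%
= 600 / 100 %
= 6.0%

6.0%


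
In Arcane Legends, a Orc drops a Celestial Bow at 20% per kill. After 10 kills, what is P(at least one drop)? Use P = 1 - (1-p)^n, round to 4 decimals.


P(at least one) = 1 - P(none) = 1 - (1-p)^n
p = 20/100 = 0.2
1 - p = 0.8
(1 - p)^10 = 0.8^10 = 0.107374
P(at least one) = 1 - 0.107374 = 0.8926

0.8926


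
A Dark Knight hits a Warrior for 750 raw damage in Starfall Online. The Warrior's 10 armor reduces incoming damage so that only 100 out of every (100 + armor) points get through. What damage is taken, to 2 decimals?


actual = 750 * 100 / (100 + 10)
= 750 * 100 / 110
= 75000 / 110
= 681.82

681.82 damage


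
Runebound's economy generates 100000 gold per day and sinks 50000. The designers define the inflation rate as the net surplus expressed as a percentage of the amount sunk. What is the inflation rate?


Net gold = 100000 - 50000 = 50000
Inflation rate = net / sunk * 100 = 50000 / 50000 * 100
= 1.0 * 100
= 100.00%

100.00%


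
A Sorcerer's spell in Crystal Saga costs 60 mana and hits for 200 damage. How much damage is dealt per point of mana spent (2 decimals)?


Efficiency = damage / mana
= 200 / 60
= 3.33

3.33 dmg/mana


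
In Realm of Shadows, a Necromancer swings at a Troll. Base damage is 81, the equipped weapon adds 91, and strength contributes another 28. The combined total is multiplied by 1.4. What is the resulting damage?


Sum base + weapon + str = 81 + 91 + 28 = 200
Multiply by 1.4:
200 * 1.4 = 280.0

280.0 damage


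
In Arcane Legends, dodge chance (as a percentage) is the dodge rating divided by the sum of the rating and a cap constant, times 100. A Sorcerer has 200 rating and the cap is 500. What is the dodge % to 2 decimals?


dodge% = 200 / (200 + 500) * 100
= 200 / 700 * 100
= 0.285714 * 100
= 28.57%

28.57%


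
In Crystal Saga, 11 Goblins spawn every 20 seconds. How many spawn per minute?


Spawns per minute = count * (60 / interval)
= 11 * (60 / 20)
= 11 * 3.0
= 33.0

33.0 per minute


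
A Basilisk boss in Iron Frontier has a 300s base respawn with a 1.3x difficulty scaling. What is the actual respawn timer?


Respawn time = base * multiplier
= 300 * 1.3
= 390.0 seconds

390.0 seconds


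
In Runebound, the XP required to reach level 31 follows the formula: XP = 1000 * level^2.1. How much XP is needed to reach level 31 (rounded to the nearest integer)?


XP = 1000 * level^2.1
Substitute level = 31:
XP = 1000 * 31^2.1
= 1000 * 1354.7512
= 1354751

1354751 XP


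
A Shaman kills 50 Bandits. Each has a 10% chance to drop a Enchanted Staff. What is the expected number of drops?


Expected drops = kills * (drop_rate / 100)
= 50 * (10 / 100)
= 50 * 0.1
= 5.0

5.0 drops


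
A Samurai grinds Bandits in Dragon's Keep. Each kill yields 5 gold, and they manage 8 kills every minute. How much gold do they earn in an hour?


Gold per minute = 5 * 8 = 40
Gold per hour = 40 * 60 = 2400

2400 gold/hour


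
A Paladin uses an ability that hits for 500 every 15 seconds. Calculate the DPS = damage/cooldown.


DPS = damage / cooldown
= 500 / 15
= 33.33

33.33 DPS


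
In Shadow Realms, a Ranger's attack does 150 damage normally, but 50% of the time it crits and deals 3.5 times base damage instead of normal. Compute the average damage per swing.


E[dmg] = base * (1 + crit_chance * (crit_mult - 1))
cc as decimal = 50/100 = 0.5
cm - 1 = 3.5 - 1 = 2.5
Bonus factor = 0.5 * 2.5 = 1.25
Total multiplier = 1 + 1.25 = 2.25
Expected damage = 150 * 2.25 = 337.50

337.50 damage


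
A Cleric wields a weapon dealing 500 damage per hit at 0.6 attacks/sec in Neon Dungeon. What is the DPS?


DPS = damage * attack_speed
= 500 * 0.6
= 300.0

300.0 DPS


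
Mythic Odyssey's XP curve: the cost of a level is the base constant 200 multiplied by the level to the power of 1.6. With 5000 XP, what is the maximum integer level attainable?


XP = 200 * level^1.6, so level = (XP / 200)^(1/1.6)
= (5000 / 200)^(1/1.6)
= 25.0^0.625
= 7.4767
Floor: level = 7

level 7


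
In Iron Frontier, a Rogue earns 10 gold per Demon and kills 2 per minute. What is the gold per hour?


Gold per minute = 10 * 2 = 20
Gold per hour = 20 * 60 = 1200

1200 gold/hour


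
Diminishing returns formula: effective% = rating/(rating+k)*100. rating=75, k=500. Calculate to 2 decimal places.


effective% = rating / (rating + k) * 100
= 75 / (75 + 500) * 100
= 75 / 575 * 100
= 0.130435 * 100
= 13.04%

13.04%


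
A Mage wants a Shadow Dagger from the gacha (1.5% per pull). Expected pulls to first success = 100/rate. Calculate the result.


Expected pulls for a geometric distribution = 1/p = 100 / rate%
= 100 / 1.5
= 66.67

66.67 pulls


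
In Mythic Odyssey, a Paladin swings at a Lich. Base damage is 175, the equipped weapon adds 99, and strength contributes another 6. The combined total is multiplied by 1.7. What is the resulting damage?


Sum base + weapon + str = 175 + 99 + 6 = 280
Multiply by 1.7:
280 * 1.7 = 476.0

476.0 damage


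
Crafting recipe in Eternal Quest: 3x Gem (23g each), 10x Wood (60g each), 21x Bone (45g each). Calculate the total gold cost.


Cost breakdown:
  Gem: 3 * 23 = 69
  Wood: 10 * 60 = 600
  Bone: 21 * 45 = 945
Total = 69 + 600 + 945 = 1614

1614 gold


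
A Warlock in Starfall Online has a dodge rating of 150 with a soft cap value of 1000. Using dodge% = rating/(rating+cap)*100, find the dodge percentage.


dodge% = 150 / (150 + 1000) * 100
= 150 / 1150 * 100
= 0.130435 * 100
= 13.04%

13.04%


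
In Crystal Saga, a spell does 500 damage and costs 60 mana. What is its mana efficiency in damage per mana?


Efficiency = damage / mana
= 500 / 60
= 8.33

8.33 dmg/mana


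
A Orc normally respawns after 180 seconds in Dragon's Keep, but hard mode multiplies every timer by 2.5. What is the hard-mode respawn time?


Respawn time = base * multiplier
= 180 * 2.5
= 450.0 seconds

450.0 seconds


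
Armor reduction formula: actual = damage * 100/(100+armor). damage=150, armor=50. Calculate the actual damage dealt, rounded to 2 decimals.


actual = 150 * 100 / (100 + 50)
= 150 * 100 / 150
= 15000 / 150
= 100.00

100.00 damage


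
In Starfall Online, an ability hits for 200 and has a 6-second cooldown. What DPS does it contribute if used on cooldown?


DPS = damage / cooldown
= 200 / 6
= 33.33

33.33 DPS


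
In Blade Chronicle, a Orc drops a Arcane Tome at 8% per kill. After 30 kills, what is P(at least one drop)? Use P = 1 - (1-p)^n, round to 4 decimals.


P(at least one) = 1 - P(none) = 1 - (1-p)^n
p = 8/100 = 0.08
1 - p = 0.92
(1 - p)^30 = 0.92^30 = 0.081966
P(at least one) = 1 - 0.081966 = 0.9180

0.9180


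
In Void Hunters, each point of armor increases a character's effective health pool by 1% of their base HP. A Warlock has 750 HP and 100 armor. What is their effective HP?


EHP = 750 * (1 + 100/100)
= 750 * (1 + 1.0)
= 750 * 2.0
= 1500.0

1500.0 EHP


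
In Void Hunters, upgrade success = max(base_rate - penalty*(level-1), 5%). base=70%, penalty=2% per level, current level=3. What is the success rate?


raw_rate = 70 - 2 * (3 - 1)
= 70 - 2 * 2
= 70 - 4
= 66
Apply floor: max(66, 5) = 66%

66%


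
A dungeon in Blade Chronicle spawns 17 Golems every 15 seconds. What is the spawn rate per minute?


Spawns per minute = count * (60 / interval)
= 17 * (60 / 15)
= 17 * 4.0
= 68.0

68.0 per minute


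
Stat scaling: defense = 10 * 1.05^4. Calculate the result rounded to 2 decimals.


value = base * growth^level
= 10 * 1.05^4
= 10 * 1.215506
= 12.16

12.16 defense


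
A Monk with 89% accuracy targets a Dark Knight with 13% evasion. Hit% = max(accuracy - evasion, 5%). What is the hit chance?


accuracy - evasion = 89 - 13 = 76
Apply floor: max(76, 5) = 76
Hit chance = 76%

76%


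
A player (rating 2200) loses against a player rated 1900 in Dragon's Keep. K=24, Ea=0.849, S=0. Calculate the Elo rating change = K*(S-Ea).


Elo update: delta = K * (S - Ea), where S = 0 (loses)
S - Ea = 0 - 0.849 = -0.849
Rating change = 24 * -0.849
= -20.38

-20.38 rating points


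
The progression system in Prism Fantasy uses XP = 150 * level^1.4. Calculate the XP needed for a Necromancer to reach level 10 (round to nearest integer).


XP = 150 * level^1.4
Substitute level = 10:
XP = 150 * 10^1.4
= 150 * 25.1189
= 3768

3768 XP


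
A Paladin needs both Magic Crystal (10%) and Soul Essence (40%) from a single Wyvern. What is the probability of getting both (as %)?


For independent events, P(both) = P(A) * P(B)
= 10% * 40%
= 400 / 100 %
= 4.0%

4.0%


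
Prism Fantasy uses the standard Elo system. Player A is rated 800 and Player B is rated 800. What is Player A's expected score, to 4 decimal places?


Elo expected score: Ea = 1/(1 + 10^((Rb-Ra)/400))
Rb - Ra = 800 - 800 = 0
(Rb-Ra)/400 = 0/400 = 0.0
10^0.0 = 1.0
Ea = 1/(1 + 1.0) = 1/2.0 = 0.5000

0.5000


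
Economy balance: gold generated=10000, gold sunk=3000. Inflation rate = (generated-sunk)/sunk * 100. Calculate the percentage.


Net gold = 10000 - 3000 = 7000
Inflation rate = net / sunk * 100 = 7000 / 3000 * 100
= 2.333333 * 100
= 233.33%

233.33%


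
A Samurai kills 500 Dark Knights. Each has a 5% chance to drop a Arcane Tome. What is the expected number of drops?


Expected drops = kills * (drop_rate / 100)
= 500 * (5 / 100)
= 500 * 0.05
= 25.0

25.0 drops


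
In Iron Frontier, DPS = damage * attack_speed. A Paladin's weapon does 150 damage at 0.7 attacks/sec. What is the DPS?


DPS = damage * attack_speed
= 150 * 0.7
= 105.0

105.0 DPS


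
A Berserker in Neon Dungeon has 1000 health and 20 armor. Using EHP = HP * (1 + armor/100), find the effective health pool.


EHP = 1000 * (1 + 20/100)
= 1000 * (1 + 0.2)
= 1000 * 1.2
= 1200.0

1200.0 EHP


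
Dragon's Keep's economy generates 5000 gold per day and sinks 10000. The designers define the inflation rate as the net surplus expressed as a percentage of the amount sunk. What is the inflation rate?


Net gold = 5000 - 10000 = -5000
Inflation rate = net / sunk * 100 = -5000 / 10000 * 100
= -0.5 * 100
= -50.00%

-50.00%


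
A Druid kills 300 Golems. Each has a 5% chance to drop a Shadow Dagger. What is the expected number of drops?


Expected drops = kills * (drop_rate / 100)
= 300 * (5 / 100)
= 300 * 0.05
= 15.0

15.0 drops


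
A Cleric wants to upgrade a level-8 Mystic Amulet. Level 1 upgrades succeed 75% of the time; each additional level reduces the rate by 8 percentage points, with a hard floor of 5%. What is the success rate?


raw_rate = 75 - 8 * (8 - 1)
= 75 - 8 * 7
= 75 - 56
= 19
Apply floor: max(19, 5) = 19%

19%


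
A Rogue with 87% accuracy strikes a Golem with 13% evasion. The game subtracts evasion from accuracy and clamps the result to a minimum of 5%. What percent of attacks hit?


accuracy - evasion = 87 - 13 = 74
Apply floor: max(74, 5) = 74
Hit chance = 74%

74%


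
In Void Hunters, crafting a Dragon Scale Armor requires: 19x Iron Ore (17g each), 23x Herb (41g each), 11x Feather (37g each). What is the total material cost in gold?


Cost breakdown:
  Iron Ore: 19 * 17 = 323
  Herb: 23 * 41 = 943
  Feather: 11 * 37 = 407
Total = 323 + 943 + 407 = 1673

1673 gold


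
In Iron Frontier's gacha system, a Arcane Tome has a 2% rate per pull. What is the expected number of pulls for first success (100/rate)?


Expected pulls for a geometric distribution = 1/p = 100 / rate%
= 100 / 2
= 50.0

50.0 pulls


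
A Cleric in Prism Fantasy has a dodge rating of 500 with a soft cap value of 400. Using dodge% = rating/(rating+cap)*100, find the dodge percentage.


dodge% = 500 / (500 + 400) * 100
= 500 / 900 * 100
= 0.555556 * 100
= 55.56%

55.56%


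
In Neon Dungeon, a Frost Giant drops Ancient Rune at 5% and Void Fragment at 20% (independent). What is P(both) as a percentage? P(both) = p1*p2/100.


For independent events, P(both) = P(A) * P(B)
= 5% * 20%
= 100 / 100 %
= 1.0%

1.0%


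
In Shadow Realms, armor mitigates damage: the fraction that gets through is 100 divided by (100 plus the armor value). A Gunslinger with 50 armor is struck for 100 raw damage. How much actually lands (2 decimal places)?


actual = 100 * 100 / (100 + 50)
= 100 * 100 / 150
= 10000 / 150
= 66.67

66.67 damage


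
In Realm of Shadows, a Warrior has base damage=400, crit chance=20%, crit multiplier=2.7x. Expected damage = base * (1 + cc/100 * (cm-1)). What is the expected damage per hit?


E[dmg] = base * (1 + crit_chance * (crit_mult - 1))
cc as decimal = 20/100 = 0.2
cm - 1 = 2.7 - 1 = 1.7
Bonus factor = 0.2 * 1.7 = 0.34
Total multiplier = 1 + 0.34 = 1.34
Expected damage = 400 * 1.34 = 536.00

536.00 damage


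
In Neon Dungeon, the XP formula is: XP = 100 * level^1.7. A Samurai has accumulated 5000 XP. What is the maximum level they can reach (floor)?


XP = 100 * level^1.7, so level = (XP / 100)^(1/1.7)
= (5000 / 100)^(1/1.7)
= 50.0^0.5882
= 9.9861
Floor: level = 9

level 9


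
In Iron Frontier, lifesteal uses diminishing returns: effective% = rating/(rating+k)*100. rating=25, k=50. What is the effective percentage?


effective% = rating / (rating + k) * 100
= 25 / (25 + 50) * 100
= 25 / 75 * 100
= 0.333333 * 100
= 33.33%

33.33%


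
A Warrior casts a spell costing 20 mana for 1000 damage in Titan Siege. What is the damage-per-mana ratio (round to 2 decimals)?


Efficiency = damage / mana
= 1000 / 20
= 50.00

50.00 dmg/mana


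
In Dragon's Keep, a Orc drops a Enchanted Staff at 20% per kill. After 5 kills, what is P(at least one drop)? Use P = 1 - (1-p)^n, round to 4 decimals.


P(at least one) = 1 - P(none) = 1 - (1-p)^n
p = 20/100 = 0.2
1 - p = 0.8
(1 - p)^5 = 0.8^5 = 0.327680
P(at least one) = 1 - 0.327680 = 0.6723

0.6723


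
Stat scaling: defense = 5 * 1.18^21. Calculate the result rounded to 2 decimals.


value = base * growth^level
= 5 * 1.18^21
= 5 * 32.323781
= 161.62

161.62 defense


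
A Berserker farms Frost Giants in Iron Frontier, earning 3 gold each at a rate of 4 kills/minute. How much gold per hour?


Gold per minute = 3 * 4 = 12
Gold per hour = 12 * 60 = 720

720 gold/hour


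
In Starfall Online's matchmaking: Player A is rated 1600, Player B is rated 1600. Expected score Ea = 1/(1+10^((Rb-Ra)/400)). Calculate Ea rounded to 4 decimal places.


Elo expected score: Ea = 1/(1 + 10^((Rb-Ra)/400))
Rb - Ra = 1600 - 1600 = 0
(Rb-Ra)/400 = 0/400 = 0.0
10^0.0 = 1.0
Ea = 1/(1 + 1.0) = 1/2.0 = 0.5000

0.5000


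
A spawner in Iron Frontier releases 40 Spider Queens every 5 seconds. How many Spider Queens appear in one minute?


Spawns per minute = count * (60 / interval)
= 40 * (60 / 5)
= 40 * 12.0
= 480.0

480.0 per minute


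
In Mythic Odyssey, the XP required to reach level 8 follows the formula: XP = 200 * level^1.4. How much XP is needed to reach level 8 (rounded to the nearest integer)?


XP = 200 * level^1.4
Substitute level = 8:
XP = 200 * 8^1.4
= 200 * 18.3792
= 3676

3676 XP


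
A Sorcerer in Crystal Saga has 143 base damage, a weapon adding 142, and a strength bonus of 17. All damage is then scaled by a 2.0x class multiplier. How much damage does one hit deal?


Sum base + weapon + str = 143 + 142 + 17 = 302
Multiply by 2.0:
302 * 2.0 = 604.0

604.0 damage


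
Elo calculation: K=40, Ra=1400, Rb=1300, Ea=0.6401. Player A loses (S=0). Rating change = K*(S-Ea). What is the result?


Elo update: delta = K * (S - Ea), where S = 0 (loses)
S - Ea = 0 - 0.6401 = -0.6401
Rating change = 40 * -0.6401
= -25.60

-25.60 rating points


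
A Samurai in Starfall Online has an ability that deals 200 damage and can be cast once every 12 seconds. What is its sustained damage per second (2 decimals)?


DPS = damage / cooldown
= 200 / 12
= 16.67

16.67 DPS


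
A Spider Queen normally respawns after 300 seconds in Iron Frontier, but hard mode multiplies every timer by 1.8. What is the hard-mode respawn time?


Respawn time = base * multiplier
= 300 * 1.8
= 540.0 seconds

540.0 seconds


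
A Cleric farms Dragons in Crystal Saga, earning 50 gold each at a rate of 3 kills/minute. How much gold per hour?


Gold per minute = 50 * 3 = 150
Gold per hour = 150 * 60 = 9000

9000 gold/hour


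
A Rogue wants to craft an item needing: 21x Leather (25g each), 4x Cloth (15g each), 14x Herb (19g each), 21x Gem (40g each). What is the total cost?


Cost breakdown:
  Leather: 21 * 25 = 525
  Cloth: 4 * 15 = 60
  Herb: 14 * 19 = 266
  Gem: 21 * 40 = 840
Total = 525 + 60 + 266 + 840 = 1691

1691 gold


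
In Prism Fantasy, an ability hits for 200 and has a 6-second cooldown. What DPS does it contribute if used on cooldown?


DPS = damage / cooldown
= 200 / 6
= 33.33

33.33 DPS


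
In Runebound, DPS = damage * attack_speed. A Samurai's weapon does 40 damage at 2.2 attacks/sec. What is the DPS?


DPS = damage * attack_speed
= 40 * 2.2
= 88.0

88.0 DPS


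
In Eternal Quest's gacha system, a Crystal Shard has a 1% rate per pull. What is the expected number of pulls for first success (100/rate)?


Expected pulls for a geometric distribution = 1/p = 100 / rate%
= 100 / 1
= 100.0

100.0 pulls


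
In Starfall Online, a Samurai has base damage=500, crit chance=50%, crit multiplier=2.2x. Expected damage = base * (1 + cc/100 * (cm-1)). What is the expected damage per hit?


E[dmg] = base * (1 + crit_chance * (crit_mult - 1))
cc as decimal = 50/100 = 0.5
cm - 1 = 2.2 - 1 = 1.2
Bonus factor = 0.5 * 1.2 = 0.6
Total multiplier = 1 + 0.6 = 1.6
Expected damage = 500 * 1.6 = 800.00

800.00 damage


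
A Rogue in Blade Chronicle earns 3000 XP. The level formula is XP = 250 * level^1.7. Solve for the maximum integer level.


XP = 250 * level^1.7, so level = (XP / 250)^(1/1.7)
= (3000 / 250)^(1/1.7)
= 12.0^0.5882
= 4.3133
Floor: level = 4

level 4


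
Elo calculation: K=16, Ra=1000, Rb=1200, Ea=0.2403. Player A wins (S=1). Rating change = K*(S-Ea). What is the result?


Elo update: delta = K * (S - Ea), where S = 1 (wins)
S - Ea = 1 - 0.2403 = 0.7597
Rating change = 16 * 0.7597
= 12.16

12.16 rating points


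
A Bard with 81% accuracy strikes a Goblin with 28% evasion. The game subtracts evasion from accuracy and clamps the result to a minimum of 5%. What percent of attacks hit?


accuracy - evasion = 81 - 28 = 53
Apply floor: max(53, 5) = 53
Hit chance = 53%

53%


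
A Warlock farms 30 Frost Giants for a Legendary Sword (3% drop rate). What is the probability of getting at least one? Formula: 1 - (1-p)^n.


P(at least one) = 1 - P(none) = 1 - (1-p)^n
p = 3/100 = 0.03
1 - p = 0.97
(1 - p)^30 = 0.97^30 = 0.401007
P(at least one) = 1 - 0.401007 = 0.5990

0.5990


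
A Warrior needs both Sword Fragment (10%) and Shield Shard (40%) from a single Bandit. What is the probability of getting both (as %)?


For independent events, P(both) = P(A) * P(B)
= 10% * 40%
= 400 / 100 %
= 4.0%

4.0%


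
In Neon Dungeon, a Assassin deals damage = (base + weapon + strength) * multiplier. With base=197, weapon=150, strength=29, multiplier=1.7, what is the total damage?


Sum base + weapon + str = 197 + 150 + 29 = 376
Multiply by 1.7:
376 * 1.7 = 639.2

639.2 damage


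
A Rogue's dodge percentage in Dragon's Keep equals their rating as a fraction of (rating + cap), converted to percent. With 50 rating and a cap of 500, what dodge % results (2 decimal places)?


dodge% = 50 / (50 + 500) * 100
= 50 / 550 * 100
= 0.090909 * 100
= 9.09%

9.09%


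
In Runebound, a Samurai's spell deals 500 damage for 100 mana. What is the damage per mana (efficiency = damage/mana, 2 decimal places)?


Efficiency = damage / mana
= 500 / 100
= 5.00

5.00 dmg/mana


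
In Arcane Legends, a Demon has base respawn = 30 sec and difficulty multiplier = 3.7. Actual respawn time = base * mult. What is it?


Respawn time = base * multiplier
= 30 * 3.7
= 111.0 seconds

111.0 seconds


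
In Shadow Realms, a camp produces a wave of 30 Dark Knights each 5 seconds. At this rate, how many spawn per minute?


Spawns per minute = count * (60 / interval)
= 30 * (60 / 5)
= 30 * 12.0
= 360.0

360.0 per minute


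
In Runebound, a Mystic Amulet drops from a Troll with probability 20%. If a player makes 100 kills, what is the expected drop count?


Expected drops = kills * (drop_rate / 100)
= 100 * (20 / 100)
= 100 * 0.2
= 20.0

20.0 drops


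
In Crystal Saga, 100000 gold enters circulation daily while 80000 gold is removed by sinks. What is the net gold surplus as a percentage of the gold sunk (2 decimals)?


Net gold = 100000 - 80000 = 20000
Inflation rate = net / sunk * 100 = 20000 / 80000 * 100
= 0.25 * 100
= 25.00%

25.00%


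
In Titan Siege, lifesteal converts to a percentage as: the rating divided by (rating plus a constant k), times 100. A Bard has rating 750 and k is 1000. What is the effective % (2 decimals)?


effective% = rating / (rating + k) * 100
= 750 / (750 + 1000) * 100
= 750 / 1750 * 100
= 0.428571 * 100
= 42.86%

42.86%


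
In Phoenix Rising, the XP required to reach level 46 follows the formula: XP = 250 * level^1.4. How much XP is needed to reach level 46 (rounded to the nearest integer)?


XP = 250 * level^1.4
Substitute level = 46:
XP = 250 * 46^1.4
= 250 * 212.7458
= 53186

53186 XP


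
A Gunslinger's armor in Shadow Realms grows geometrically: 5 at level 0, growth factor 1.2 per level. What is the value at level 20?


value = base * growth^level
= 5 * 1.2^20
= 5 * 38.3376
= 191.69

191.69 armor


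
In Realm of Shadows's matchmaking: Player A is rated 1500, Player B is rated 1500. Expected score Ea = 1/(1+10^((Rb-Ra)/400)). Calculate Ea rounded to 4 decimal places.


Elo expected score: Ea = 1/(1 + 10^((Rb-Ra)/400))
Rb - Ra = 1500 - 1500 = 0
(Rb-Ra)/400 = 0/400 = 0.0
10^0.0 = 1.0
Ea = 1/(1 + 1.0) = 1/2.0 = 0.5000

0.5000


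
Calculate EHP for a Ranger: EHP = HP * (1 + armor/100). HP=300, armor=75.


EHP = 300 * (1 + 75/100)
= 300 * (1 + 0.75)
= 300 * 1.75
= 525.0

525.0 EHP


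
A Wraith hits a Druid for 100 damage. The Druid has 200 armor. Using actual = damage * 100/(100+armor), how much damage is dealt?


actual = 100 * 100 / (100 + 200)
= 100 * 100 / 300
= 10000 / 300
= 33.33

33.33 damage


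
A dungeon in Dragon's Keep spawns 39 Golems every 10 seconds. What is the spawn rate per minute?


Spawns per minute = count * (60 / interval)
= 39 * (60 / 10)
= 39 * 6.0
= 234.0

234.0 per minute


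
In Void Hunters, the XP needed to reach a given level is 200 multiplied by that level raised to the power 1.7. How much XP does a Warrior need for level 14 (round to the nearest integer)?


XP = 200 * level^1.7
Substitute level = 14:
XP = 200 * 14^1.7
= 200 * 88.801
= 17760

17760 XP


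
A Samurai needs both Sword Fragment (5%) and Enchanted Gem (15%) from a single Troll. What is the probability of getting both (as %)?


For independent events, P(both) = P(A) * P(B)
= 5% * 15%
= 75 / 100 %
= 0.75%

0.75%
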